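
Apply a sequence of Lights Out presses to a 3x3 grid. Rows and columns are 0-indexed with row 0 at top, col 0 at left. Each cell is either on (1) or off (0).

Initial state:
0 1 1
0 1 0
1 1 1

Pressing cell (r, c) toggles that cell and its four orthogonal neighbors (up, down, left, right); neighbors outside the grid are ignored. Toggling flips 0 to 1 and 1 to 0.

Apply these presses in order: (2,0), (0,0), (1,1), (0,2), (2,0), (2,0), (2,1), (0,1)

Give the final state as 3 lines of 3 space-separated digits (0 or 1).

After press 1 at (2,0):
0 1 1
1 1 0
0 0 1

After press 2 at (0,0):
1 0 1
0 1 0
0 0 1

After press 3 at (1,1):
1 1 1
1 0 1
0 1 1

After press 4 at (0,2):
1 0 0
1 0 0
0 1 1

After press 5 at (2,0):
1 0 0
0 0 0
1 0 1

After press 6 at (2,0):
1 0 0
1 0 0
0 1 1

After press 7 at (2,1):
1 0 0
1 1 0
1 0 0

After press 8 at (0,1):
0 1 1
1 0 0
1 0 0

Answer: 0 1 1
1 0 0
1 0 0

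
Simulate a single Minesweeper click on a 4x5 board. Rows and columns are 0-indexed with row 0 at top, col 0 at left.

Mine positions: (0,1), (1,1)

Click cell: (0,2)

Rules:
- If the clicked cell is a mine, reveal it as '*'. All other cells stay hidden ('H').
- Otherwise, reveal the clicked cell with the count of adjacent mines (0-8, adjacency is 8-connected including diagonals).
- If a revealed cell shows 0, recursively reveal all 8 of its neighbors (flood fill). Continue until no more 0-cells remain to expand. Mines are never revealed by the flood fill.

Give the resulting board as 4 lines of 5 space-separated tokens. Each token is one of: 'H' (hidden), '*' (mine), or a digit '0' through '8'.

H H 2 H H
H H H H H
H H H H H
H H H H H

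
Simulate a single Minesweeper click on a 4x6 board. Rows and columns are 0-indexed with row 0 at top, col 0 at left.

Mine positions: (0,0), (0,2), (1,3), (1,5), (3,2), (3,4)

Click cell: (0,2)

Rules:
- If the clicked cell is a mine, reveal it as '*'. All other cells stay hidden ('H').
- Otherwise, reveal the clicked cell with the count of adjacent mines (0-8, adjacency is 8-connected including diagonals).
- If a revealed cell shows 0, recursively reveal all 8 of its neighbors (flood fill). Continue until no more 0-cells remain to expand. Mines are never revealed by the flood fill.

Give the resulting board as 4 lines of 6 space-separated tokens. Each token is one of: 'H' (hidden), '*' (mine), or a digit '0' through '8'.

H H * H H H
H H H H H H
H H H H H H
H H H H H H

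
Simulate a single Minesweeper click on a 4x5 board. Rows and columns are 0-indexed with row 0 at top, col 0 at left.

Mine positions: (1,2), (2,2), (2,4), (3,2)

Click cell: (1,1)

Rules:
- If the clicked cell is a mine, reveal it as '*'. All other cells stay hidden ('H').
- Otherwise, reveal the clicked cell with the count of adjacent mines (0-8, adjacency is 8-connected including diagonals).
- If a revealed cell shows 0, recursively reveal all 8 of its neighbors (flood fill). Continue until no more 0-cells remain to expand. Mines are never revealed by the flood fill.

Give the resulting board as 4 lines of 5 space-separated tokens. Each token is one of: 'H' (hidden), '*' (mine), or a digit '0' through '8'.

H H H H H
H 2 H H H
H H H H H
H H H H H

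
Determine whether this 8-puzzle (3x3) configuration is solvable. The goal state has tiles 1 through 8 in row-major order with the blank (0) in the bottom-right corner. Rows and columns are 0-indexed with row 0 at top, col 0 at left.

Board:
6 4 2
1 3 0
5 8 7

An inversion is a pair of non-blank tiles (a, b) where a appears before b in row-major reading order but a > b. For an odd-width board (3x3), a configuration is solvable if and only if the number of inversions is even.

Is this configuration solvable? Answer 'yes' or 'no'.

Answer: yes

Derivation:
Inversions (pairs i<j in row-major order where tile[i] > tile[j] > 0): 10
10 is even, so the puzzle is solvable.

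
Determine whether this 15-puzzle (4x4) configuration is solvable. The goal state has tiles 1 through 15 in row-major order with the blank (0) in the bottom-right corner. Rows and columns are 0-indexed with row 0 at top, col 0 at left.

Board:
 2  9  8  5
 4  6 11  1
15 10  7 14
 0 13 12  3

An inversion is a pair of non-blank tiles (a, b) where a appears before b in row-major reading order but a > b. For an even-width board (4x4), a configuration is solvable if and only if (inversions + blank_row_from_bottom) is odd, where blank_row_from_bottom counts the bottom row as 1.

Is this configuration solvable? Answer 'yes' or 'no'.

Answer: yes

Derivation:
Inversions: 40
Blank is in row 3 (0-indexed from top), which is row 1 counting from the bottom (bottom = 1).
40 + 1 = 41, which is odd, so the puzzle is solvable.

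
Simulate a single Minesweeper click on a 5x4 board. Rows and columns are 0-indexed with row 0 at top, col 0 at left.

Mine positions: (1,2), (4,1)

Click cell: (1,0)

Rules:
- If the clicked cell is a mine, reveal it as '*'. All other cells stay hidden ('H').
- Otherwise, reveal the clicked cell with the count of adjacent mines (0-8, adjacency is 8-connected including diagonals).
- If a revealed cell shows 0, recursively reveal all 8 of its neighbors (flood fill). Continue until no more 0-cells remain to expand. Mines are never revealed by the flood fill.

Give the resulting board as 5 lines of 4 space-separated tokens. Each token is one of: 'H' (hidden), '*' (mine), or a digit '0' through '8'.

0 1 H H
0 1 H H
0 1 H H
1 1 H H
H H H H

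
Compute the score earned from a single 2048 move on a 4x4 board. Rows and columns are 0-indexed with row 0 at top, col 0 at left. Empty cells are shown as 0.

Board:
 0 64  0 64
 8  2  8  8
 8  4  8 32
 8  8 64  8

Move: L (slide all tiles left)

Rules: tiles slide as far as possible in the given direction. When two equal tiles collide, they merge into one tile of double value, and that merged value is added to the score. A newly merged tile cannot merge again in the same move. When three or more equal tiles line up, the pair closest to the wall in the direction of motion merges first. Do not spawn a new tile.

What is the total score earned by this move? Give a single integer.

Answer: 160

Derivation:
Slide left:
row 0: [0, 64, 0, 64] -> [128, 0, 0, 0]  score +128 (running 128)
row 1: [8, 2, 8, 8] -> [8, 2, 16, 0]  score +16 (running 144)
row 2: [8, 4, 8, 32] -> [8, 4, 8, 32]  score +0 (running 144)
row 3: [8, 8, 64, 8] -> [16, 64, 8, 0]  score +16 (running 160)
Board after move:
128   0   0   0
  8   2  16   0
  8   4   8  32
 16  64   8   0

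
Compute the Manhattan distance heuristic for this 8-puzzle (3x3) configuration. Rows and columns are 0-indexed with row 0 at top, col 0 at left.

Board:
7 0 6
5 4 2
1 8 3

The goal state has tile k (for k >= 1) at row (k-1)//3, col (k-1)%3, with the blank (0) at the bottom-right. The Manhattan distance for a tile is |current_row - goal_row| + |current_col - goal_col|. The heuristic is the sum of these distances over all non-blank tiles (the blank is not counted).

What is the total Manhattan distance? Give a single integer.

Tile 7: (0,0)->(2,0) = 2
Tile 6: (0,2)->(1,2) = 1
Tile 5: (1,0)->(1,1) = 1
Tile 4: (1,1)->(1,0) = 1
Tile 2: (1,2)->(0,1) = 2
Tile 1: (2,0)->(0,0) = 2
Tile 8: (2,1)->(2,1) = 0
Tile 3: (2,2)->(0,2) = 2
Sum: 2 + 1 + 1 + 1 + 2 + 2 + 0 + 2 = 11

Answer: 11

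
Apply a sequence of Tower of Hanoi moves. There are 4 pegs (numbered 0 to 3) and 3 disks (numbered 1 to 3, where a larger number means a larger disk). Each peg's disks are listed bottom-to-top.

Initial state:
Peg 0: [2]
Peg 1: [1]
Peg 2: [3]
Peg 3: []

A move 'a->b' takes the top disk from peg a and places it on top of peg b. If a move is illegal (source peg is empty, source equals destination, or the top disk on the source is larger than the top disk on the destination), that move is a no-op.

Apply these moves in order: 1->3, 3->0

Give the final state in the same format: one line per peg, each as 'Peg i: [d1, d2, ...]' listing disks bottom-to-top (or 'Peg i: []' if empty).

After move 1 (1->3):
Peg 0: [2]
Peg 1: []
Peg 2: [3]
Peg 3: [1]

After move 2 (3->0):
Peg 0: [2, 1]
Peg 1: []
Peg 2: [3]
Peg 3: []

Answer: Peg 0: [2, 1]
Peg 1: []
Peg 2: [3]
Peg 3: []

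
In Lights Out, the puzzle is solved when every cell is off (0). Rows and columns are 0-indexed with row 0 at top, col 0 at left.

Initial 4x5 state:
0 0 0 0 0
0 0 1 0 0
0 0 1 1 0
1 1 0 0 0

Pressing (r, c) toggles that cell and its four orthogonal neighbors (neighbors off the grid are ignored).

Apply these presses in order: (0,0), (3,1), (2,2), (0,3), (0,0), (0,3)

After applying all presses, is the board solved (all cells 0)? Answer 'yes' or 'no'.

Answer: yes

Derivation:
After press 1 at (0,0):
1 1 0 0 0
1 0 1 0 0
0 0 1 1 0
1 1 0 0 0

After press 2 at (3,1):
1 1 0 0 0
1 0 1 0 0
0 1 1 1 0
0 0 1 0 0

After press 3 at (2,2):
1 1 0 0 0
1 0 0 0 0
0 0 0 0 0
0 0 0 0 0

After press 4 at (0,3):
1 1 1 1 1
1 0 0 1 0
0 0 0 0 0
0 0 0 0 0

After press 5 at (0,0):
0 0 1 1 1
0 0 0 1 0
0 0 0 0 0
0 0 0 0 0

After press 6 at (0,3):
0 0 0 0 0
0 0 0 0 0
0 0 0 0 0
0 0 0 0 0

Lights still on: 0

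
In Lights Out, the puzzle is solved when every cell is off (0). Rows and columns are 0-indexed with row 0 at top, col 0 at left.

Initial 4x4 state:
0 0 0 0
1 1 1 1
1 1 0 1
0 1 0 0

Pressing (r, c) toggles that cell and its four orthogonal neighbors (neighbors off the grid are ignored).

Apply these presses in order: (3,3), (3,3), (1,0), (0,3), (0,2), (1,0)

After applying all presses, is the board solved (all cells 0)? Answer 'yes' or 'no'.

Answer: no

Derivation:
After press 1 at (3,3):
0 0 0 0
1 1 1 1
1 1 0 0
0 1 1 1

After press 2 at (3,3):
0 0 0 0
1 1 1 1
1 1 0 1
0 1 0 0

After press 3 at (1,0):
1 0 0 0
0 0 1 1
0 1 0 1
0 1 0 0

After press 4 at (0,3):
1 0 1 1
0 0 1 0
0 1 0 1
0 1 0 0

After press 5 at (0,2):
1 1 0 0
0 0 0 0
0 1 0 1
0 1 0 0

After press 6 at (1,0):
0 1 0 0
1 1 0 0
1 1 0 1
0 1 0 0

Lights still on: 7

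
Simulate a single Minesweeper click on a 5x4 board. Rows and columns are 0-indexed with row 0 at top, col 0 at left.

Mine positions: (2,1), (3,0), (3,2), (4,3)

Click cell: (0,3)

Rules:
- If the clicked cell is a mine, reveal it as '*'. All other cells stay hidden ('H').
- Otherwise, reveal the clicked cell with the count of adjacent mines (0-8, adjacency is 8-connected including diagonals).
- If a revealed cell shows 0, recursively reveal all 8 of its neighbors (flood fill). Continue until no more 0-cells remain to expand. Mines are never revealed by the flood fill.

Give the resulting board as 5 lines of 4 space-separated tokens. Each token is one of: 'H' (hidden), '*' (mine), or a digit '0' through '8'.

0 0 0 0
1 1 1 0
H H 2 1
H H H H
H H H H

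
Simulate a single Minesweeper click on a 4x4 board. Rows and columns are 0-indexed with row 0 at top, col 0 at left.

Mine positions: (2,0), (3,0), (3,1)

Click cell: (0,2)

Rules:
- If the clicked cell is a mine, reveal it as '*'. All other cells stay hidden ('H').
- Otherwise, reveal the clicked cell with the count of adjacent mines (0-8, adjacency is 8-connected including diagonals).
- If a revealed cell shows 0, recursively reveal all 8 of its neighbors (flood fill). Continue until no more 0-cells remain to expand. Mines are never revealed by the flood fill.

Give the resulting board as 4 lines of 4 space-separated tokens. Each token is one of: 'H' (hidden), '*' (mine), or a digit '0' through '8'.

0 0 0 0
1 1 0 0
H 3 1 0
H H 1 0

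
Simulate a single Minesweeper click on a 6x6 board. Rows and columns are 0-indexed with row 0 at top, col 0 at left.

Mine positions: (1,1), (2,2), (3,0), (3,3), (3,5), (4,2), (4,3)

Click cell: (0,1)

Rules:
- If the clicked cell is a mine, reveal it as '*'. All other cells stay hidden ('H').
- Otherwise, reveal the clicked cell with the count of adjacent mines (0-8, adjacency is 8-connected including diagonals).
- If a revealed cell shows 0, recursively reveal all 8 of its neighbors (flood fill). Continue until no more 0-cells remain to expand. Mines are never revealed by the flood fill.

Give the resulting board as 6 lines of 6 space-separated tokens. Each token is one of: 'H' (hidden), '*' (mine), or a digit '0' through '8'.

H 1 H H H H
H H H H H H
H H H H H H
H H H H H H
H H H H H H
H H H H H H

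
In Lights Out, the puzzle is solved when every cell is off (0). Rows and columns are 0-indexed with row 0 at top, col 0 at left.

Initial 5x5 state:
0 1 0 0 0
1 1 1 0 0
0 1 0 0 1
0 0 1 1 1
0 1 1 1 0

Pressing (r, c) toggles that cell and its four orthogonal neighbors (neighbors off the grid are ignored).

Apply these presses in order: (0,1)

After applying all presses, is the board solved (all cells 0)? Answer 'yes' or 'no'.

After press 1 at (0,1):
1 0 1 0 0
1 0 1 0 0
0 1 0 0 1
0 0 1 1 1
0 1 1 1 0

Lights still on: 12

Answer: no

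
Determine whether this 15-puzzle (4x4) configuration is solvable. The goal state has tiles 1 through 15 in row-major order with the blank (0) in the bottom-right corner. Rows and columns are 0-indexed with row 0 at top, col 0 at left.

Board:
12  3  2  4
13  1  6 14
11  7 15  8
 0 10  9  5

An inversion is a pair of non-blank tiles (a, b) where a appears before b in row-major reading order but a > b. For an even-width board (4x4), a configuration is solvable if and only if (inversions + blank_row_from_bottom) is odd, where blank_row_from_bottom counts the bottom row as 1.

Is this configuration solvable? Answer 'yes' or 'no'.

Answer: yes

Derivation:
Inversions: 44
Blank is in row 3 (0-indexed from top), which is row 1 counting from the bottom (bottom = 1).
44 + 1 = 45, which is odd, so the puzzle is solvable.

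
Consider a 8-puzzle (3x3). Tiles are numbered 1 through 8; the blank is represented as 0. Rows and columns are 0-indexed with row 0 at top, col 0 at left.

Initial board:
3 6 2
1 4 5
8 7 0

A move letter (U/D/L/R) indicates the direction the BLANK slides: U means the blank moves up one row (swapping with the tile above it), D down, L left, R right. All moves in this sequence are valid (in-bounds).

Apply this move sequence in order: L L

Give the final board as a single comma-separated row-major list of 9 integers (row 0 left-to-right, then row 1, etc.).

Answer: 3, 6, 2, 1, 4, 5, 0, 8, 7

Derivation:
After move 1 (L):
3 6 2
1 4 5
8 0 7

After move 2 (L):
3 6 2
1 4 5
0 8 7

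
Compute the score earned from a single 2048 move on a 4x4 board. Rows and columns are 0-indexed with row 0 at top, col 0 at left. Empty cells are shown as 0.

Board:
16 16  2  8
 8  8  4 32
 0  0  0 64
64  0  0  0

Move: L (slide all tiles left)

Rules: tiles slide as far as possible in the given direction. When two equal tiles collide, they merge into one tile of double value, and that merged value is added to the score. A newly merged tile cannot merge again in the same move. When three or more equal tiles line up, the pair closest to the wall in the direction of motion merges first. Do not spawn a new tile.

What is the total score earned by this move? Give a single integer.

Slide left:
row 0: [16, 16, 2, 8] -> [32, 2, 8, 0]  score +32 (running 32)
row 1: [8, 8, 4, 32] -> [16, 4, 32, 0]  score +16 (running 48)
row 2: [0, 0, 0, 64] -> [64, 0, 0, 0]  score +0 (running 48)
row 3: [64, 0, 0, 0] -> [64, 0, 0, 0]  score +0 (running 48)
Board after move:
32  2  8  0
16  4 32  0
64  0  0  0
64  0  0  0

Answer: 48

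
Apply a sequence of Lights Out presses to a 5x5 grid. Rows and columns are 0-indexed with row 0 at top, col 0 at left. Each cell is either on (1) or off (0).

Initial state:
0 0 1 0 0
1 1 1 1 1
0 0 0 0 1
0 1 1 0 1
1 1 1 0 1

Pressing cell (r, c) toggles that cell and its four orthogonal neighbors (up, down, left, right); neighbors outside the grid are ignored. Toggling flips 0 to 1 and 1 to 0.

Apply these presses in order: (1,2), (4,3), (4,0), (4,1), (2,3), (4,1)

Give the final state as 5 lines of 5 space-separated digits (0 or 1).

Answer: 0 0 0 0 0
1 0 0 1 1
0 0 0 1 0
1 1 1 0 1
0 0 0 1 0

Derivation:
After press 1 at (1,2):
0 0 0 0 0
1 0 0 0 1
0 0 1 0 1
0 1 1 0 1
1 1 1 0 1

After press 2 at (4,3):
0 0 0 0 0
1 0 0 0 1
0 0 1 0 1
0 1 1 1 1
1 1 0 1 0

After press 3 at (4,0):
0 0 0 0 0
1 0 0 0 1
0 0 1 0 1
1 1 1 1 1
0 0 0 1 0

After press 4 at (4,1):
0 0 0 0 0
1 0 0 0 1
0 0 1 0 1
1 0 1 1 1
1 1 1 1 0

After press 5 at (2,3):
0 0 0 0 0
1 0 0 1 1
0 0 0 1 0
1 0 1 0 1
1 1 1 1 0

After press 6 at (4,1):
0 0 0 0 0
1 0 0 1 1
0 0 0 1 0
1 1 1 0 1
0 0 0 1 0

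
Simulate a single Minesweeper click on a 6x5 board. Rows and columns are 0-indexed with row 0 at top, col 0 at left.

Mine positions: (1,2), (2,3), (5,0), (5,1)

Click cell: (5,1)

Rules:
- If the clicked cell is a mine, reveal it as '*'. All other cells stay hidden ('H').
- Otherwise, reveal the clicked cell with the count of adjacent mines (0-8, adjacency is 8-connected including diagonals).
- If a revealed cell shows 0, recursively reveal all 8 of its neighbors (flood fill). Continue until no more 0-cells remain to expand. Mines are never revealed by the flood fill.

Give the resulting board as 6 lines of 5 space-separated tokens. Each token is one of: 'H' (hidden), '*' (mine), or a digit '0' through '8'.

H H H H H
H H H H H
H H H H H
H H H H H
H H H H H
H * H H H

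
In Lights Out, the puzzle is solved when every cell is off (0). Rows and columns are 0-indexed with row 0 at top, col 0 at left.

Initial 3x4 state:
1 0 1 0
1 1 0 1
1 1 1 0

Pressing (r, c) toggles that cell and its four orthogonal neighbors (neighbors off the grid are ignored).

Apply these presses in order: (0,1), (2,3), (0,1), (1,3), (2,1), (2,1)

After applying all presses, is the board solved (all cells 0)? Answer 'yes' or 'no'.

After press 1 at (0,1):
0 1 0 0
1 0 0 1
1 1 1 0

After press 2 at (2,3):
0 1 0 0
1 0 0 0
1 1 0 1

After press 3 at (0,1):
1 0 1 0
1 1 0 0
1 1 0 1

After press 4 at (1,3):
1 0 1 1
1 1 1 1
1 1 0 0

After press 5 at (2,1):
1 0 1 1
1 0 1 1
0 0 1 0

After press 6 at (2,1):
1 0 1 1
1 1 1 1
1 1 0 0

Lights still on: 9

Answer: no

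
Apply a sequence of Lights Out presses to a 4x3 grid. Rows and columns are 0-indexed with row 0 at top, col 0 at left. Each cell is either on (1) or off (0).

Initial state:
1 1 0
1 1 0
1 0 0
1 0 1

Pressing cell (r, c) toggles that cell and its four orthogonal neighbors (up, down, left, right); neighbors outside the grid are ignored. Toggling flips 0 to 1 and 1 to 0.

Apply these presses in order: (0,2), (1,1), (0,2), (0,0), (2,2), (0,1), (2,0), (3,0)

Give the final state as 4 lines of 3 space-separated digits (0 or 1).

After press 1 at (0,2):
1 0 1
1 1 1
1 0 0
1 0 1

After press 2 at (1,1):
1 1 1
0 0 0
1 1 0
1 0 1

After press 3 at (0,2):
1 0 0
0 0 1
1 1 0
1 0 1

After press 4 at (0,0):
0 1 0
1 0 1
1 1 0
1 0 1

After press 5 at (2,2):
0 1 0
1 0 0
1 0 1
1 0 0

After press 6 at (0,1):
1 0 1
1 1 0
1 0 1
1 0 0

After press 7 at (2,0):
1 0 1
0 1 0
0 1 1
0 0 0

After press 8 at (3,0):
1 0 1
0 1 0
1 1 1
1 1 0

Answer: 1 0 1
0 1 0
1 1 1
1 1 0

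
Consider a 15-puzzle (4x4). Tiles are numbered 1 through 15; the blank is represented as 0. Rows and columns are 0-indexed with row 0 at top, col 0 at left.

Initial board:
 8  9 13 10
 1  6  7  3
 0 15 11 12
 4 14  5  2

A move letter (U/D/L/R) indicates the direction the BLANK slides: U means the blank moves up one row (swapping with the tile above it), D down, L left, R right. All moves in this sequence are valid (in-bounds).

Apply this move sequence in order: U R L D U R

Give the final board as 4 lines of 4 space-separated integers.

Answer:  8  9 13 10
 6  0  7  3
 1 15 11 12
 4 14  5  2

Derivation:
After move 1 (U):
 8  9 13 10
 0  6  7  3
 1 15 11 12
 4 14  5  2

After move 2 (R):
 8  9 13 10
 6  0  7  3
 1 15 11 12
 4 14  5  2

After move 3 (L):
 8  9 13 10
 0  6  7  3
 1 15 11 12
 4 14  5  2

After move 4 (D):
 8  9 13 10
 1  6  7  3
 0 15 11 12
 4 14  5  2

After move 5 (U):
 8  9 13 10
 0  6  7  3
 1 15 11 12
 4 14  5  2

After move 6 (R):
 8  9 13 10
 6  0  7  3
 1 15 11 12
 4 14  5  2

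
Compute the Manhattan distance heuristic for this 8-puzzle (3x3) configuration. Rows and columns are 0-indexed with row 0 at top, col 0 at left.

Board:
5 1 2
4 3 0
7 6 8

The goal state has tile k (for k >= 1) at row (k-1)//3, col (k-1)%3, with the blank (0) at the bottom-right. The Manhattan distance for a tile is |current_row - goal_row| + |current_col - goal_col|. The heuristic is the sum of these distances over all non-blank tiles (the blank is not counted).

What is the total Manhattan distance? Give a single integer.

Tile 5: at (0,0), goal (1,1), distance |0-1|+|0-1| = 2
Tile 1: at (0,1), goal (0,0), distance |0-0|+|1-0| = 1
Tile 2: at (0,2), goal (0,1), distance |0-0|+|2-1| = 1
Tile 4: at (1,0), goal (1,0), distance |1-1|+|0-0| = 0
Tile 3: at (1,1), goal (0,2), distance |1-0|+|1-2| = 2
Tile 7: at (2,0), goal (2,0), distance |2-2|+|0-0| = 0
Tile 6: at (2,1), goal (1,2), distance |2-1|+|1-2| = 2
Tile 8: at (2,2), goal (2,1), distance |2-2|+|2-1| = 1
Sum: 2 + 1 + 1 + 0 + 2 + 0 + 2 + 1 = 9

Answer: 9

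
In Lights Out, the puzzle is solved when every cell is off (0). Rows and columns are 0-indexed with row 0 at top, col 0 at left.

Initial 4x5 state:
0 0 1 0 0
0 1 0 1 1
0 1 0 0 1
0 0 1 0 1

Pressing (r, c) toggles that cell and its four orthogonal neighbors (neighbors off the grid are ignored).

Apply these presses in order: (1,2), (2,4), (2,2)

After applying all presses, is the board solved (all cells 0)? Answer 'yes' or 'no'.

After press 1 at (1,2):
0 0 0 0 0
0 0 1 0 1
0 1 1 0 1
0 0 1 0 1

After press 2 at (2,4):
0 0 0 0 0
0 0 1 0 0
0 1 1 1 0
0 0 1 0 0

After press 3 at (2,2):
0 0 0 0 0
0 0 0 0 0
0 0 0 0 0
0 0 0 0 0

Lights still on: 0

Answer: yes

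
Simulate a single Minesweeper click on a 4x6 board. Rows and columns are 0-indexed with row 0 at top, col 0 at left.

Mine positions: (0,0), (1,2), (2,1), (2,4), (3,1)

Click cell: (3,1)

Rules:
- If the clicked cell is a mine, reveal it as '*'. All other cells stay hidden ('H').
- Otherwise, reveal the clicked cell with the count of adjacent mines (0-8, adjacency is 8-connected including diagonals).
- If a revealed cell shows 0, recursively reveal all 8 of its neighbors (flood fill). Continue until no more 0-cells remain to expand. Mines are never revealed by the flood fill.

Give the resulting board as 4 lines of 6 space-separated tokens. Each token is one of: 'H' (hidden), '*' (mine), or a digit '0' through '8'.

H H H H H H
H H H H H H
H H H H H H
H * H H H H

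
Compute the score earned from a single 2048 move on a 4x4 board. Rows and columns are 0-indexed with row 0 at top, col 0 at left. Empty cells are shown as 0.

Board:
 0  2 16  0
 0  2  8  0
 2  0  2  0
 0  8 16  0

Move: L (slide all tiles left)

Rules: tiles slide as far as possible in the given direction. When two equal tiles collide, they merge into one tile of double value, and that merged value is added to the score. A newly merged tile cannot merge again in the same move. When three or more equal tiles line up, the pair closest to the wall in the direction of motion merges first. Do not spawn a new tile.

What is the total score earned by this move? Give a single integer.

Slide left:
row 0: [0, 2, 16, 0] -> [2, 16, 0, 0]  score +0 (running 0)
row 1: [0, 2, 8, 0] -> [2, 8, 0, 0]  score +0 (running 0)
row 2: [2, 0, 2, 0] -> [4, 0, 0, 0]  score +4 (running 4)
row 3: [0, 8, 16, 0] -> [8, 16, 0, 0]  score +0 (running 4)
Board after move:
 2 16  0  0
 2  8  0  0
 4  0  0  0
 8 16  0  0

Answer: 4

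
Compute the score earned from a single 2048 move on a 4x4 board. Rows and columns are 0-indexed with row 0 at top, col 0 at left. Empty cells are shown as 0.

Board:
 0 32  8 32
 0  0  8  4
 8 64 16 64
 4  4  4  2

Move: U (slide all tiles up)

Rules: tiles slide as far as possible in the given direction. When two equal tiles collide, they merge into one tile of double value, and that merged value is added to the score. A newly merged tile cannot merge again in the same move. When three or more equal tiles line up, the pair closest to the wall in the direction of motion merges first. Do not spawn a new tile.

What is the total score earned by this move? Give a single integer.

Slide up:
col 0: [0, 0, 8, 4] -> [8, 4, 0, 0]  score +0 (running 0)
col 1: [32, 0, 64, 4] -> [32, 64, 4, 0]  score +0 (running 0)
col 2: [8, 8, 16, 4] -> [16, 16, 4, 0]  score +16 (running 16)
col 3: [32, 4, 64, 2] -> [32, 4, 64, 2]  score +0 (running 16)
Board after move:
 8 32 16 32
 4 64 16  4
 0  4  4 64
 0  0  0  2

Answer: 16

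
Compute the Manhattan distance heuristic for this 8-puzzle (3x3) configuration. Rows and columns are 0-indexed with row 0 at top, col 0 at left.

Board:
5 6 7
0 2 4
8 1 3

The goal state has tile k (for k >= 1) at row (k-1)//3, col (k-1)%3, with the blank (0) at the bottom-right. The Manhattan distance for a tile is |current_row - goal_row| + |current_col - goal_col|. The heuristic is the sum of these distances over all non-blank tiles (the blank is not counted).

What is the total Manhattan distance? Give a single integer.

Tile 5: (0,0)->(1,1) = 2
Tile 6: (0,1)->(1,2) = 2
Tile 7: (0,2)->(2,0) = 4
Tile 2: (1,1)->(0,1) = 1
Tile 4: (1,2)->(1,0) = 2
Tile 8: (2,0)->(2,1) = 1
Tile 1: (2,1)->(0,0) = 3
Tile 3: (2,2)->(0,2) = 2
Sum: 2 + 2 + 4 + 1 + 2 + 1 + 3 + 2 = 17

Answer: 17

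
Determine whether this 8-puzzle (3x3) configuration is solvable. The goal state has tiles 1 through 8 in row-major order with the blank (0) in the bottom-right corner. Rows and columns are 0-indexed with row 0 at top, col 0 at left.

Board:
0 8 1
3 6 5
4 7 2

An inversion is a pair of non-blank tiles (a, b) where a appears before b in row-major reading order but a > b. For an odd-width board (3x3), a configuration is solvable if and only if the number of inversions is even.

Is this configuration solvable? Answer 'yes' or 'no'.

Answer: no

Derivation:
Inversions (pairs i<j in row-major order where tile[i] > tile[j] > 0): 15
15 is odd, so the puzzle is not solvable.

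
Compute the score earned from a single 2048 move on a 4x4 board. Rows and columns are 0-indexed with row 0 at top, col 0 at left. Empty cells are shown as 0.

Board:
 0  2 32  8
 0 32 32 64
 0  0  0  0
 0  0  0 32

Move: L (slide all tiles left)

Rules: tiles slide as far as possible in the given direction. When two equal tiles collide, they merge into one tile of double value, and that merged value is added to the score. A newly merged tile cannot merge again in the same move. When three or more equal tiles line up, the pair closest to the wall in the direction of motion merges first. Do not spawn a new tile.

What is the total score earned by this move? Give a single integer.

Slide left:
row 0: [0, 2, 32, 8] -> [2, 32, 8, 0]  score +0 (running 0)
row 1: [0, 32, 32, 64] -> [64, 64, 0, 0]  score +64 (running 64)
row 2: [0, 0, 0, 0] -> [0, 0, 0, 0]  score +0 (running 64)
row 3: [0, 0, 0, 32] -> [32, 0, 0, 0]  score +0 (running 64)
Board after move:
 2 32  8  0
64 64  0  0
 0  0  0  0
32  0  0  0

Answer: 64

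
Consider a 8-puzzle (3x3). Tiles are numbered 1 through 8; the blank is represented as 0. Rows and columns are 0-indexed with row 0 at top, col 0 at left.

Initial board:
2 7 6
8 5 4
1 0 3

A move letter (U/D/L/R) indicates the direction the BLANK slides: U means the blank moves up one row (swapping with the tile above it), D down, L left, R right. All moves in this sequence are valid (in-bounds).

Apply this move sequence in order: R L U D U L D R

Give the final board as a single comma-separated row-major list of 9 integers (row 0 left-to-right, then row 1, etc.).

Answer: 2, 7, 6, 1, 8, 4, 5, 0, 3

Derivation:
After move 1 (R):
2 7 6
8 5 4
1 3 0

After move 2 (L):
2 7 6
8 5 4
1 0 3

After move 3 (U):
2 7 6
8 0 4
1 5 3

After move 4 (D):
2 7 6
8 5 4
1 0 3

After move 5 (U):
2 7 6
8 0 4
1 5 3

After move 6 (L):
2 7 6
0 8 4
1 5 3

After move 7 (D):
2 7 6
1 8 4
0 5 3

After move 8 (R):
2 7 6
1 8 4
5 0 3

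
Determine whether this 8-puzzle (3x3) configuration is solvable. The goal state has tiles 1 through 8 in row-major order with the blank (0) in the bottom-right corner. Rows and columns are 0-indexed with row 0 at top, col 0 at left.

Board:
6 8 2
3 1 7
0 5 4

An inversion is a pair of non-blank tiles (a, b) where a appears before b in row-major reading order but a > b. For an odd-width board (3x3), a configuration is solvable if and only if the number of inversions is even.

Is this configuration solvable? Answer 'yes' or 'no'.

Answer: yes

Derivation:
Inversions (pairs i<j in row-major order where tile[i] > tile[j] > 0): 16
16 is even, so the puzzle is solvable.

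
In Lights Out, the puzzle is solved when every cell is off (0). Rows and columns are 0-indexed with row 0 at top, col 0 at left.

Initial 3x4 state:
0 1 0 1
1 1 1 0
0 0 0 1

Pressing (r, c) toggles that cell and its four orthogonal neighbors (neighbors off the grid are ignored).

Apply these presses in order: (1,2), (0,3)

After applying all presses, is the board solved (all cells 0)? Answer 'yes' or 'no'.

Answer: no

Derivation:
After press 1 at (1,2):
0 1 1 1
1 0 0 1
0 0 1 1

After press 2 at (0,3):
0 1 0 0
1 0 0 0
0 0 1 1

Lights still on: 4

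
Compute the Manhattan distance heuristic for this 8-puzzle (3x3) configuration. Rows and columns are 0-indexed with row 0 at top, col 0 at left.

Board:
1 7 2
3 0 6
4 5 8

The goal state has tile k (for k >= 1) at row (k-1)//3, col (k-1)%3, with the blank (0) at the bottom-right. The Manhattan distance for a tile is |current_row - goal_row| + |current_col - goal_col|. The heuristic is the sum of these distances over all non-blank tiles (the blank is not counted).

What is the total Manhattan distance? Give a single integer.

Tile 1: (0,0)->(0,0) = 0
Tile 7: (0,1)->(2,0) = 3
Tile 2: (0,2)->(0,1) = 1
Tile 3: (1,0)->(0,2) = 3
Tile 6: (1,2)->(1,2) = 0
Tile 4: (2,0)->(1,0) = 1
Tile 5: (2,1)->(1,1) = 1
Tile 8: (2,2)->(2,1) = 1
Sum: 0 + 3 + 1 + 3 + 0 + 1 + 1 + 1 = 10

Answer: 10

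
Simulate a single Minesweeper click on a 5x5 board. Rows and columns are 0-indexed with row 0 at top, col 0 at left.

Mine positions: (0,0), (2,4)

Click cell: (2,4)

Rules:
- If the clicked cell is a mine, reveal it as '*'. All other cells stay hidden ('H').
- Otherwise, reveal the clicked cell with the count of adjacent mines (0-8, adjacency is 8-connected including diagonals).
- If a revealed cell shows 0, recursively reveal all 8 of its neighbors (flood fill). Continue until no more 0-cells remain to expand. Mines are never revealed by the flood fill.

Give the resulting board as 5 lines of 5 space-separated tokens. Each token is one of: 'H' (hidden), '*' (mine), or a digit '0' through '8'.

H H H H H
H H H H H
H H H H *
H H H H H
H H H H H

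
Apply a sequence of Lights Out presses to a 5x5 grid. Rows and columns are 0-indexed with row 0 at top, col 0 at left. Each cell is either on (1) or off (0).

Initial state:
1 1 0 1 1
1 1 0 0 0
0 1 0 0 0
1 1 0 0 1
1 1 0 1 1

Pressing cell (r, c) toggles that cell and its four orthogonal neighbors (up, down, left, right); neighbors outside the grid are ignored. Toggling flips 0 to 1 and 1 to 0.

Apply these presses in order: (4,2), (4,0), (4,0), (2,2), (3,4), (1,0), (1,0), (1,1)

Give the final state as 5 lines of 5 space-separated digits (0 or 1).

After press 1 at (4,2):
1 1 0 1 1
1 1 0 0 0
0 1 0 0 0
1 1 1 0 1
1 0 1 0 1

After press 2 at (4,0):
1 1 0 1 1
1 1 0 0 0
0 1 0 0 0
0 1 1 0 1
0 1 1 0 1

After press 3 at (4,0):
1 1 0 1 1
1 1 0 0 0
0 1 0 0 0
1 1 1 0 1
1 0 1 0 1

After press 4 at (2,2):
1 1 0 1 1
1 1 1 0 0
0 0 1 1 0
1 1 0 0 1
1 0 1 0 1

After press 5 at (3,4):
1 1 0 1 1
1 1 1 0 0
0 0 1 1 1
1 1 0 1 0
1 0 1 0 0

After press 6 at (1,0):
0 1 0 1 1
0 0 1 0 0
1 0 1 1 1
1 1 0 1 0
1 0 1 0 0

After press 7 at (1,0):
1 1 0 1 1
1 1 1 0 0
0 0 1 1 1
1 1 0 1 0
1 0 1 0 0

After press 8 at (1,1):
1 0 0 1 1
0 0 0 0 0
0 1 1 1 1
1 1 0 1 0
1 0 1 0 0

Answer: 1 0 0 1 1
0 0 0 0 0
0 1 1 1 1
1 1 0 1 0
1 0 1 0 0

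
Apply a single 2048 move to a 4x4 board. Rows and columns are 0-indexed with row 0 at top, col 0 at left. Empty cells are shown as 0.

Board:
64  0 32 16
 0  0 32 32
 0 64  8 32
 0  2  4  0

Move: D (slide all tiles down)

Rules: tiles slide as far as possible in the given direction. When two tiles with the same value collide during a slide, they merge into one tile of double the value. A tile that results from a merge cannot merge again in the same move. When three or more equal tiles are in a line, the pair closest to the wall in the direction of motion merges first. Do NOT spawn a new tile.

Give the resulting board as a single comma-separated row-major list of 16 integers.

Answer: 0, 0, 0, 0, 0, 0, 64, 0, 0, 64, 8, 16, 64, 2, 4, 64

Derivation:
Slide down:
col 0: [64, 0, 0, 0] -> [0, 0, 0, 64]
col 1: [0, 0, 64, 2] -> [0, 0, 64, 2]
col 2: [32, 32, 8, 4] -> [0, 64, 8, 4]
col 3: [16, 32, 32, 0] -> [0, 0, 16, 64]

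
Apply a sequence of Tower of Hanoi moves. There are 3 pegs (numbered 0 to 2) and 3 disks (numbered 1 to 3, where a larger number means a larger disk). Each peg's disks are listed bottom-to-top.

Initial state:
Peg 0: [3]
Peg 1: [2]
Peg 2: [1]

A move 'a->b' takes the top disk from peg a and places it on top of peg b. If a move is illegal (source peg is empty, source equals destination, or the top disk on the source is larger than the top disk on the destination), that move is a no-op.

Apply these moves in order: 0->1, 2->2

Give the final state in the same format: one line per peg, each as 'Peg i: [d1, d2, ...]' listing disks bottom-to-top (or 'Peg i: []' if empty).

Answer: Peg 0: [3]
Peg 1: [2]
Peg 2: [1]

Derivation:
After move 1 (0->1):
Peg 0: [3]
Peg 1: [2]
Peg 2: [1]

After move 2 (2->2):
Peg 0: [3]
Peg 1: [2]
Peg 2: [1]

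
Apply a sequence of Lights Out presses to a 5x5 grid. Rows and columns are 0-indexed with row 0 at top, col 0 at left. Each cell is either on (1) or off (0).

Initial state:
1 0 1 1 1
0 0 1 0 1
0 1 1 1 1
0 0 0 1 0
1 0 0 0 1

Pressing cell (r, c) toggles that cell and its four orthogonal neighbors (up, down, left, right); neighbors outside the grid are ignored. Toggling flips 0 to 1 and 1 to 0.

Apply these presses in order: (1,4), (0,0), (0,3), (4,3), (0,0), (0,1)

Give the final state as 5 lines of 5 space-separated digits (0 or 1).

After press 1 at (1,4):
1 0 1 1 0
0 0 1 1 0
0 1 1 1 0
0 0 0 1 0
1 0 0 0 1

After press 2 at (0,0):
0 1 1 1 0
1 0 1 1 0
0 1 1 1 0
0 0 0 1 0
1 0 0 0 1

After press 3 at (0,3):
0 1 0 0 1
1 0 1 0 0
0 1 1 1 0
0 0 0 1 0
1 0 0 0 1

After press 4 at (4,3):
0 1 0 0 1
1 0 1 0 0
0 1 1 1 0
0 0 0 0 0
1 0 1 1 0

After press 5 at (0,0):
1 0 0 0 1
0 0 1 0 0
0 1 1 1 0
0 0 0 0 0
1 0 1 1 0

After press 6 at (0,1):
0 1 1 0 1
0 1 1 0 0
0 1 1 1 0
0 0 0 0 0
1 0 1 1 0

Answer: 0 1 1 0 1
0 1 1 0 0
0 1 1 1 0
0 0 0 0 0
1 0 1 1 0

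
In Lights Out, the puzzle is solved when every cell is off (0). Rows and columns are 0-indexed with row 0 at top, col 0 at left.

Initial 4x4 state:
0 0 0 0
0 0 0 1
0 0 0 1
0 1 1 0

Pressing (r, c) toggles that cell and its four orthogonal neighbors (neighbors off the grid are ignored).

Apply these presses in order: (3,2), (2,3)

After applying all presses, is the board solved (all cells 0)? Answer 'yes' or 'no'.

After press 1 at (3,2):
0 0 0 0
0 0 0 1
0 0 1 1
0 0 0 1

After press 2 at (2,3):
0 0 0 0
0 0 0 0
0 0 0 0
0 0 0 0

Lights still on: 0

Answer: yes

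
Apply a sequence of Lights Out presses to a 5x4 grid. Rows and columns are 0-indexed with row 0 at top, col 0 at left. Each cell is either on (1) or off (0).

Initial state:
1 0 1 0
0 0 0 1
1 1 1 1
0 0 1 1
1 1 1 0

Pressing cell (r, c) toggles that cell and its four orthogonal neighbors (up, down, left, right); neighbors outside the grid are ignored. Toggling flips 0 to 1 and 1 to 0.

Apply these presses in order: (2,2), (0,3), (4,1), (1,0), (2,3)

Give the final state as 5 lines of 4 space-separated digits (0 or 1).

Answer: 0 0 0 1
1 1 1 1
0 0 1 1
0 1 0 0
0 0 0 0

Derivation:
After press 1 at (2,2):
1 0 1 0
0 0 1 1
1 0 0 0
0 0 0 1
1 1 1 0

After press 2 at (0,3):
1 0 0 1
0 0 1 0
1 0 0 0
0 0 0 1
1 1 1 0

After press 3 at (4,1):
1 0 0 1
0 0 1 0
1 0 0 0
0 1 0 1
0 0 0 0

After press 4 at (1,0):
0 0 0 1
1 1 1 0
0 0 0 0
0 1 0 1
0 0 0 0

After press 5 at (2,3):
0 0 0 1
1 1 1 1
0 0 1 1
0 1 0 0
0 0 0 0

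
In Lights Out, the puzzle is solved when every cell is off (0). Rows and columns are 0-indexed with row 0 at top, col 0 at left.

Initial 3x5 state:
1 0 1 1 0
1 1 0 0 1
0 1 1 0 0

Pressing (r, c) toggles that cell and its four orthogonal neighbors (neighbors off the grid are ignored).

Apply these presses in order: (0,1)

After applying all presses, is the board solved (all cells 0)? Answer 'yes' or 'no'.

Answer: no

Derivation:
After press 1 at (0,1):
0 1 0 1 0
1 0 0 0 1
0 1 1 0 0

Lights still on: 6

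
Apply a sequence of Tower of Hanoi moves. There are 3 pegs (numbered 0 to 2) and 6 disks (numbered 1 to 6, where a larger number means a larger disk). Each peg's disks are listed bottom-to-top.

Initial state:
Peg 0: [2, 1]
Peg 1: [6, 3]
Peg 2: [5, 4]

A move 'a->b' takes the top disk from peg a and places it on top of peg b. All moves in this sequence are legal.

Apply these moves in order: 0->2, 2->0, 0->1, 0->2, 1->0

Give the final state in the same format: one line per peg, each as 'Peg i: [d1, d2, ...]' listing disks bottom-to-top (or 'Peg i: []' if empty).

Answer: Peg 0: [1]
Peg 1: [6, 3]
Peg 2: [5, 4, 2]

Derivation:
After move 1 (0->2):
Peg 0: [2]
Peg 1: [6, 3]
Peg 2: [5, 4, 1]

After move 2 (2->0):
Peg 0: [2, 1]
Peg 1: [6, 3]
Peg 2: [5, 4]

After move 3 (0->1):
Peg 0: [2]
Peg 1: [6, 3, 1]
Peg 2: [5, 4]

After move 4 (0->2):
Peg 0: []
Peg 1: [6, 3, 1]
Peg 2: [5, 4, 2]

After move 5 (1->0):
Peg 0: [1]
Peg 1: [6, 3]
Peg 2: [5, 4, 2]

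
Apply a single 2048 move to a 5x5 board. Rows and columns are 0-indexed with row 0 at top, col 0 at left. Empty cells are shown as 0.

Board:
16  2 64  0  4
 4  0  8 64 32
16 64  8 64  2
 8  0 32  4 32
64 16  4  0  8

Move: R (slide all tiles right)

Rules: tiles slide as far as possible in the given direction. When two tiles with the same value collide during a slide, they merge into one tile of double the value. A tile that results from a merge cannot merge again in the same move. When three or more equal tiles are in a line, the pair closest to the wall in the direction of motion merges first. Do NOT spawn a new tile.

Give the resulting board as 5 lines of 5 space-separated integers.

Slide right:
row 0: [16, 2, 64, 0, 4] -> [0, 16, 2, 64, 4]
row 1: [4, 0, 8, 64, 32] -> [0, 4, 8, 64, 32]
row 2: [16, 64, 8, 64, 2] -> [16, 64, 8, 64, 2]
row 3: [8, 0, 32, 4, 32] -> [0, 8, 32, 4, 32]
row 4: [64, 16, 4, 0, 8] -> [0, 64, 16, 4, 8]

Answer:  0 16  2 64  4
 0  4  8 64 32
16 64  8 64  2
 0  8 32  4 32
 0 64 16  4  8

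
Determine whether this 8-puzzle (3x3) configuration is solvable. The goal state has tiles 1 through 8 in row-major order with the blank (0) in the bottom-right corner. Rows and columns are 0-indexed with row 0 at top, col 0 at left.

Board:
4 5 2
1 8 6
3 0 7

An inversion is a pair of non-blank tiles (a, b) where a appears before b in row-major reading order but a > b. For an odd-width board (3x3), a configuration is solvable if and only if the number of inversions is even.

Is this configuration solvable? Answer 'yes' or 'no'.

Inversions (pairs i<j in row-major order where tile[i] > tile[j] > 0): 11
11 is odd, so the puzzle is not solvable.

Answer: no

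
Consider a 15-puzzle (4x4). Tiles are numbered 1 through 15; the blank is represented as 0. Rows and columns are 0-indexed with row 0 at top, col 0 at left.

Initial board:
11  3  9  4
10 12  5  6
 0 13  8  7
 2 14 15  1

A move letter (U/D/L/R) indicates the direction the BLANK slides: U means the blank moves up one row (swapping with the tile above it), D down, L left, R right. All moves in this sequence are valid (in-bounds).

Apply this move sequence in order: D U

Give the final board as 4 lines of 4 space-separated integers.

Answer: 11  3  9  4
10 12  5  6
 0 13  8  7
 2 14 15  1

Derivation:
After move 1 (D):
11  3  9  4
10 12  5  6
 2 13  8  7
 0 14 15  1

After move 2 (U):
11  3  9  4
10 12  5  6
 0 13  8  7
 2 14 15  1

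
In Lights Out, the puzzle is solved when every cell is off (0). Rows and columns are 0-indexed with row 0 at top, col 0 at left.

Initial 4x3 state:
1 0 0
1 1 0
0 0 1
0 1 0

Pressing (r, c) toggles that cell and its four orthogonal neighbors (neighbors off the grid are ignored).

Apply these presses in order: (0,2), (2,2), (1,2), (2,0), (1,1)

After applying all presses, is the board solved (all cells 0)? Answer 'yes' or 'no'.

After press 1 at (0,2):
1 1 1
1 1 1
0 0 1
0 1 0

After press 2 at (2,2):
1 1 1
1 1 0
0 1 0
0 1 1

After press 3 at (1,2):
1 1 0
1 0 1
0 1 1
0 1 1

After press 4 at (2,0):
1 1 0
0 0 1
1 0 1
1 1 1

After press 5 at (1,1):
1 0 0
1 1 0
1 1 1
1 1 1

Lights still on: 9

Answer: no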